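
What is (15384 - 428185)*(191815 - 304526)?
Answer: 46527213511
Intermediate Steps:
(15384 - 428185)*(191815 - 304526) = -412801*(-112711) = 46527213511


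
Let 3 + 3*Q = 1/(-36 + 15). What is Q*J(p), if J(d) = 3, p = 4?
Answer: -64/21 ≈ -3.0476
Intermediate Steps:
Q = -64/63 (Q = -1 + 1/(3*(-36 + 15)) = -1 + (1/3)/(-21) = -1 + (1/3)*(-1/21) = -1 - 1/63 = -64/63 ≈ -1.0159)
Q*J(p) = -64/63*3 = -64/21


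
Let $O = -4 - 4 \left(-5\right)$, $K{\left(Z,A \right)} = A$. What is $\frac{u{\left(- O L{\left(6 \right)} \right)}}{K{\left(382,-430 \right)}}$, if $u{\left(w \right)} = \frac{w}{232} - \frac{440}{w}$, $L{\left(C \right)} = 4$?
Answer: $- \frac{1531}{99760} \approx -0.015347$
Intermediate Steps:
$O = 16$ ($O = -4 - -20 = -4 + 20 = 16$)
$u{\left(w \right)} = - \frac{440}{w} + \frac{w}{232}$ ($u{\left(w \right)} = w \frac{1}{232} - \frac{440}{w} = \frac{w}{232} - \frac{440}{w} = - \frac{440}{w} + \frac{w}{232}$)
$\frac{u{\left(- O L{\left(6 \right)} \right)}}{K{\left(382,-430 \right)}} = \frac{- \frac{440}{\left(-1\right) 16 \cdot 4} + \frac{\left(-1\right) 16 \cdot 4}{232}}{-430} = \left(- \frac{440}{\left(-16\right) 4} + \frac{\left(-16\right) 4}{232}\right) \left(- \frac{1}{430}\right) = \left(- \frac{440}{-64} + \frac{1}{232} \left(-64\right)\right) \left(- \frac{1}{430}\right) = \left(\left(-440\right) \left(- \frac{1}{64}\right) - \frac{8}{29}\right) \left(- \frac{1}{430}\right) = \left(\frac{55}{8} - \frac{8}{29}\right) \left(- \frac{1}{430}\right) = \frac{1531}{232} \left(- \frac{1}{430}\right) = - \frac{1531}{99760}$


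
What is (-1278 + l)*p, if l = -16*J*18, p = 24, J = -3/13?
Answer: -378000/13 ≈ -29077.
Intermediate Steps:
J = -3/13 (J = -3*1/13 = -3/13 ≈ -0.23077)
l = 864/13 (l = -16*(-3/13)*18 = (48/13)*18 = 864/13 ≈ 66.462)
(-1278 + l)*p = (-1278 + 864/13)*24 = -15750/13*24 = -378000/13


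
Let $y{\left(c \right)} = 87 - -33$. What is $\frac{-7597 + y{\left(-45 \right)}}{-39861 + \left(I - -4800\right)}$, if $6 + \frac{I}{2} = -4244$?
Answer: $\frac{7477}{43561} \approx 0.17164$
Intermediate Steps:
$I = -8500$ ($I = -12 + 2 \left(-4244\right) = -12 - 8488 = -8500$)
$y{\left(c \right)} = 120$ ($y{\left(c \right)} = 87 + 33 = 120$)
$\frac{-7597 + y{\left(-45 \right)}}{-39861 + \left(I - -4800\right)} = \frac{-7597 + 120}{-39861 - 3700} = - \frac{7477}{-39861 + \left(-8500 + 4800\right)} = - \frac{7477}{-39861 - 3700} = - \frac{7477}{-43561} = \left(-7477\right) \left(- \frac{1}{43561}\right) = \frac{7477}{43561}$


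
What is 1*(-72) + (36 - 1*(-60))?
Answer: 24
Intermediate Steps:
1*(-72) + (36 - 1*(-60)) = -72 + (36 + 60) = -72 + 96 = 24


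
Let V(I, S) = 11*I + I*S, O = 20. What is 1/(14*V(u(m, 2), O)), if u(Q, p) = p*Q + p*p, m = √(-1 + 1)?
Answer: 1/1736 ≈ 0.00057604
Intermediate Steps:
m = 0 (m = √0 = 0)
u(Q, p) = p² + Q*p (u(Q, p) = Q*p + p² = p² + Q*p)
1/(14*V(u(m, 2), O)) = 1/(14*((2*(0 + 2))*(11 + 20))) = 1/(14*((2*2)*31)) = 1/(14*(4*31)) = 1/(14*124) = 1/1736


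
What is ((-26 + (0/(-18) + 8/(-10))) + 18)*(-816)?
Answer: 35904/5 ≈ 7180.8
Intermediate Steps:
((-26 + (0/(-18) + 8/(-10))) + 18)*(-816) = ((-26 + (0*(-1/18) + 8*(-⅒))) + 18)*(-816) = ((-26 + (0 - ⅘)) + 18)*(-816) = ((-26 - ⅘) + 18)*(-816) = (-134/5 + 18)*(-816) = -44/5*(-816) = 35904/5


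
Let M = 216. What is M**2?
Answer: 46656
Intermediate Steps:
M**2 = 216**2 = 46656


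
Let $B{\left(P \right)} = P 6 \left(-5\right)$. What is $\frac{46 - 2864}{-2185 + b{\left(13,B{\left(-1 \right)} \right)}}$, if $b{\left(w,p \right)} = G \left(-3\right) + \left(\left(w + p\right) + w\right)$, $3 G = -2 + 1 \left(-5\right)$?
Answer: $\frac{1409}{1061} \approx 1.328$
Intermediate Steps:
$B{\left(P \right)} = - 30 P$ ($B{\left(P \right)} = 6 P \left(-5\right) = - 30 P$)
$G = - \frac{7}{3}$ ($G = \frac{-2 + 1 \left(-5\right)}{3} = \frac{-2 - 5}{3} = \frac{1}{3} \left(-7\right) = - \frac{7}{3} \approx -2.3333$)
$b{\left(w,p \right)} = 7 + p + 2 w$ ($b{\left(w,p \right)} = \left(- \frac{7}{3}\right) \left(-3\right) + \left(\left(w + p\right) + w\right) = 7 + \left(\left(p + w\right) + w\right) = 7 + \left(p + 2 w\right) = 7 + p + 2 w$)
$\frac{46 - 2864}{-2185 + b{\left(13,B{\left(-1 \right)} \right)}} = \frac{46 - 2864}{-2185 + \left(7 - -30 + 2 \cdot 13\right)} = - \frac{2818}{-2185 + \left(7 + 30 + 26\right)} = - \frac{2818}{-2185 + 63} = - \frac{2818}{-2122} = \left(-2818\right) \left(- \frac{1}{2122}\right) = \frac{1409}{1061}$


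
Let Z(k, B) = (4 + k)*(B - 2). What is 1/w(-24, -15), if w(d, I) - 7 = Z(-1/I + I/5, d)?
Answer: -15/311 ≈ -0.048231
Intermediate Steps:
Z(k, B) = (-2 + B)*(4 + k) (Z(k, B) = (4 + k)*(-2 + B) = (-2 + B)*(4 + k))
w(d, I) = -1 + 2/I + 4*d - 2*I/5 + d*(-1/I + I/5) (w(d, I) = 7 + (-8 - 2*(-1/I + I/5) + 4*d + d*(-1/I + I/5)) = 7 + (-8 + (2/I - 2*I/5) + 4*d + d*(-1/I + I/5)) = 7 + (-8 + 2/I + 4*d - 2*I/5 + d*(-1/I + I/5)) = -1 + 2/I + 4*d - 2*I/5 + d*(-1/I + I/5))
1/w(-24, -15) = 1/(-1 + 2/(-15) + 4*(-24) - 2/5*(-15) - 1*(-24)/(-15) + (1/5)*(-15)*(-24)) = 1/(-1 + 2*(-1/15) - 96 + 6 - 1*(-24)*(-1/15) + 72) = 1/(-1 - 2/15 - 96 + 6 - 8/5 + 72) = 1/(-311/15) = -15/311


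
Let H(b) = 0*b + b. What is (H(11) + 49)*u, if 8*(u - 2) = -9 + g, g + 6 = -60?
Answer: -885/2 ≈ -442.50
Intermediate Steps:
g = -66 (g = -6 - 60 = -66)
u = -59/8 (u = 2 + (-9 - 66)/8 = 2 + (⅛)*(-75) = 2 - 75/8 = -59/8 ≈ -7.3750)
H(b) = b (H(b) = 0 + b = b)
(H(11) + 49)*u = (11 + 49)*(-59/8) = 60*(-59/8) = -885/2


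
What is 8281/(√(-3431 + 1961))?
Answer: -1183*I*√30/30 ≈ -215.99*I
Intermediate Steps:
8281/(√(-3431 + 1961)) = 8281/(√(-1470)) = 8281/((7*I*√30)) = 8281*(-I*√30/210) = -1183*I*√30/30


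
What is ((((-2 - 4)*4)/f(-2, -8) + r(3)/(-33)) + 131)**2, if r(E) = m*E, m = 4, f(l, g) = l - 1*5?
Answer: 106564329/5929 ≈ 17973.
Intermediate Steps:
f(l, g) = -5 + l (f(l, g) = l - 5 = -5 + l)
r(E) = 4*E
((((-2 - 4)*4)/f(-2, -8) + r(3)/(-33)) + 131)**2 = ((((-2 - 4)*4)/(-5 - 2) + (4*3)/(-33)) + 131)**2 = ((-6*4/(-7) + 12*(-1/33)) + 131)**2 = ((-24*(-1/7) - 4/11) + 131)**2 = ((24/7 - 4/11) + 131)**2 = (236/77 + 131)**2 = (10323/77)**2 = 106564329/5929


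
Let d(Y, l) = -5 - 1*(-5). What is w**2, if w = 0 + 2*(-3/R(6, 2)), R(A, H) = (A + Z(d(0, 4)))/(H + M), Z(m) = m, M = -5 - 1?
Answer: 16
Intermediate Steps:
d(Y, l) = 0 (d(Y, l) = -5 + 5 = 0)
M = -6
R(A, H) = A/(-6 + H) (R(A, H) = (A + 0)/(H - 6) = A/(-6 + H))
w = 4 (w = 0 + 2*(-3/(6/(-6 + 2))) = 0 + 2*(-3/(6/(-4))) = 0 + 2*(-3/(6*(-1/4))) = 0 + 2*(-3/(-3/2)) = 0 + 2*(-3*(-2/3)) = 0 + 2*2 = 0 + 4 = 4)
w**2 = 4**2 = 16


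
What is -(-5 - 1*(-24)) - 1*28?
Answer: -47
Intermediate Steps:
-(-5 - 1*(-24)) - 1*28 = -(-5 + 24) - 28 = -1*19 - 28 = -19 - 28 = -47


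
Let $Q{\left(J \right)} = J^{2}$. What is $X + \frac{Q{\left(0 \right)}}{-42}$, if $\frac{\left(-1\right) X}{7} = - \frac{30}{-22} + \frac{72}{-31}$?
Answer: $\frac{2289}{341} \approx 6.7126$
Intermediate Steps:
$X = \frac{2289}{341}$ ($X = - 7 \left(- \frac{30}{-22} + \frac{72}{-31}\right) = - 7 \left(\left(-30\right) \left(- \frac{1}{22}\right) + 72 \left(- \frac{1}{31}\right)\right) = - 7 \left(\frac{15}{11} - \frac{72}{31}\right) = \left(-7\right) \left(- \frac{327}{341}\right) = \frac{2289}{341} \approx 6.7126$)
$X + \frac{Q{\left(0 \right)}}{-42} = \frac{2289}{341} + \frac{0^{2}}{-42} = \frac{2289}{341} - 0 = \frac{2289}{341} + 0 = \frac{2289}{341}$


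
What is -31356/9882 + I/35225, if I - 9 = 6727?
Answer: -57663886/19338525 ≈ -2.9818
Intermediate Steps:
I = 6736 (I = 9 + 6727 = 6736)
-31356/9882 + I/35225 = -31356/9882 + 6736/35225 = -31356*1/9882 + 6736*(1/35225) = -1742/549 + 6736/35225 = -57663886/19338525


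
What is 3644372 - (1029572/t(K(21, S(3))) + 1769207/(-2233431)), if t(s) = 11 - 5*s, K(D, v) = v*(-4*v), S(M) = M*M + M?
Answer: 23528865417115717/6456849021 ≈ 3.6440e+6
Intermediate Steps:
S(M) = M + M**2 (S(M) = M**2 + M = M + M**2)
K(D, v) = -4*v**2
3644372 - (1029572/t(K(21, S(3))) + 1769207/(-2233431)) = 3644372 - (1029572/(11 - (-20)*(3*(1 + 3))**2) + 1769207/(-2233431)) = 3644372 - (1029572/(11 - (-20)*(3*4)**2) + 1769207*(-1/2233431)) = 3644372 - (1029572/(11 - (-20)*12**2) - 1769207/2233431) = 3644372 - (1029572/(11 - (-20)*144) - 1769207/2233431) = 3644372 - (1029572/(11 - 5*(-576)) - 1769207/2233431) = 3644372 - (1029572/(11 + 2880) - 1769207/2233431) = 3644372 - (1029572/2891 - 1769207/2233431) = 3644372 - 1*2294363244095/6456849021 = 3644372 - 2294363244095/6456849021 = 23528865417115717/6456849021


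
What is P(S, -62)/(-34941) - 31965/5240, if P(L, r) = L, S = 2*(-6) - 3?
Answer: -74454031/12206056 ≈ -6.0998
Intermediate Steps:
S = -15 (S = -12 - 3 = -15)
P(S, -62)/(-34941) - 31965/5240 = -15/(-34941) - 31965/5240 = -15*(-1/34941) - 31965*1/5240 = 5/11647 - 6393/1048 = -74454031/12206056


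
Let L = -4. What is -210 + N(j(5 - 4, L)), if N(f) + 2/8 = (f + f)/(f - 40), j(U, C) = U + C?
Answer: -36139/172 ≈ -210.11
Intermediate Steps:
j(U, C) = C + U
N(f) = -¼ + 2*f/(-40 + f) (N(f) = -¼ + (f + f)/(f - 40) = -¼ + (2*f)/(-40 + f) = -¼ + 2*f/(-40 + f))
-210 + N(j(5 - 4, L)) = -210 + (40 + 7*(-4 + (5 - 4)))/(4*(-40 + (-4 + (5 - 4)))) = -210 + (40 + 7*(-4 + 1))/(4*(-40 + (-4 + 1))) = -210 + (40 + 7*(-3))/(4*(-40 - 3)) = -210 + (¼)*(40 - 21)/(-43) = -210 + (¼)*(-1/43)*19 = -210 - 19/172 = -36139/172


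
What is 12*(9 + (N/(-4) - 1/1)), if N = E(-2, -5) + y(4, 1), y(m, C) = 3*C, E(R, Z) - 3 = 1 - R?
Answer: 69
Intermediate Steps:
E(R, Z) = 4 - R (E(R, Z) = 3 + (1 - R) = 4 - R)
N = 9 (N = (4 - 1*(-2)) + 3*1 = (4 + 2) + 3 = 6 + 3 = 9)
12*(9 + (N/(-4) - 1/1)) = 12*(9 + (9/(-4) - 1/1)) = 12*(9 + (9*(-¼) - 1*1)) = 12*(9 + (-9/4 - 1)) = 12*(9 - 13/4) = 12*(23/4) = 69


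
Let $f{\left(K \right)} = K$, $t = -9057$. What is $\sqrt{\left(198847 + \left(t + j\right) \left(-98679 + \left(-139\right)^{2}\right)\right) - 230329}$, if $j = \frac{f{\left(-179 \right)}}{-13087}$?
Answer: $\frac{\sqrt{123093638095870622}}{13087} \approx 26809.0$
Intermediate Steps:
$j = \frac{179}{13087}$ ($j = - \frac{179}{-13087} = \left(-179\right) \left(- \frac{1}{13087}\right) = \frac{179}{13087} \approx 0.013678$)
$\sqrt{\left(198847 + \left(t + j\right) \left(-98679 + \left(-139\right)^{2}\right)\right) - 230329} = \sqrt{\left(198847 + \left(-9057 + \frac{179}{13087}\right) \left(-98679 + \left(-139\right)^{2}\right)\right) - 230329} = \sqrt{\left(198847 - \frac{118528780 \left(-98679 + 19321\right)}{13087}\right) - 230329} = \sqrt{\left(198847 - - \frac{9406206923240}{13087}\right) - 230329} = \sqrt{\left(198847 + \frac{9406206923240}{13087}\right) - 230329} = \sqrt{\frac{9408809233929}{13087} - 230329} = \sqrt{\frac{9405794918306}{13087}} = \frac{\sqrt{123093638095870622}}{13087}$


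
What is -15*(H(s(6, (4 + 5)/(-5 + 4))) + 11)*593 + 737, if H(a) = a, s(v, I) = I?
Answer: -17053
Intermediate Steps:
-15*(H(s(6, (4 + 5)/(-5 + 4))) + 11)*593 + 737 = -15*((4 + 5)/(-5 + 4) + 11)*593 + 737 = -15*(9/(-1) + 11)*593 + 737 = -15*(9*(-1) + 11)*593 + 737 = -15*(-9 + 11)*593 + 737 = -15*2*593 + 737 = -30*593 + 737 = -17790 + 737 = -17053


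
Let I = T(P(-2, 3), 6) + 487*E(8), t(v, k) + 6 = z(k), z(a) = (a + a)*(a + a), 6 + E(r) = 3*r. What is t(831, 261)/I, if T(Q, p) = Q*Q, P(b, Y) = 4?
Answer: 136239/4391 ≈ 31.027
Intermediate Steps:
E(r) = -6 + 3*r
T(Q, p) = Q²
z(a) = 4*a² (z(a) = (2*a)*(2*a) = 4*a²)
t(v, k) = -6 + 4*k²
I = 8782 (I = 4² + 487*(-6 + 3*8) = 16 + 487*(-6 + 24) = 16 + 487*18 = 16 + 8766 = 8782)
t(831, 261)/I = (-6 + 4*261²)/8782 = (-6 + 4*68121)*(1/8782) = (-6 + 272484)*(1/8782) = 272478*(1/8782) = 136239/4391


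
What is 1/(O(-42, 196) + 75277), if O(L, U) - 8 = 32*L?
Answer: 1/73941 ≈ 1.3524e-5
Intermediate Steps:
O(L, U) = 8 + 32*L
1/(O(-42, 196) + 75277) = 1/((8 + 32*(-42)) + 75277) = 1/((8 - 1344) + 75277) = 1/(-1336 + 75277) = 1/73941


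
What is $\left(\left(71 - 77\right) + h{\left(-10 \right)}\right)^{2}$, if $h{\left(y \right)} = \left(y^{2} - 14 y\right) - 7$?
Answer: $51529$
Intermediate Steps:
$h{\left(y \right)} = -7 + y^{2} - 14 y$
$\left(\left(71 - 77\right) + h{\left(-10 \right)}\right)^{2} = \left(\left(71 - 77\right) - \left(-133 - 100\right)\right)^{2} = \left(\left(71 - 77\right) + \left(-7 + 100 + 140\right)\right)^{2} = \left(-6 + 233\right)^{2} = 227^{2} = 51529$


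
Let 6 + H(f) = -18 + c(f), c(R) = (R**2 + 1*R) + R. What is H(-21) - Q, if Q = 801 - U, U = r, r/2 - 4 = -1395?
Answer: -3208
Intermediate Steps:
c(R) = R**2 + 2*R (c(R) = (R**2 + R) + R = (R + R**2) + R = R**2 + 2*R)
r = -2782 (r = 8 + 2*(-1395) = 8 - 2790 = -2782)
H(f) = -24 + f*(2 + f) (H(f) = -6 + (-18 + f*(2 + f)) = -24 + f*(2 + f))
U = -2782
Q = 3583 (Q = 801 - 1*(-2782) = 801 + 2782 = 3583)
H(-21) - Q = (-24 - 21*(2 - 21)) - 1*3583 = (-24 - 21*(-19)) - 3583 = (-24 + 399) - 3583 = 375 - 3583 = -3208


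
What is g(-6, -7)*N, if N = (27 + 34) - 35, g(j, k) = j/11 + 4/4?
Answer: 130/11 ≈ 11.818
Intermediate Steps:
g(j, k) = 1 + j/11 (g(j, k) = j*(1/11) + 4*(¼) = j/11 + 1 = 1 + j/11)
N = 26 (N = 61 - 35 = 26)
g(-6, -7)*N = (1 + (1/11)*(-6))*26 = (1 - 6/11)*26 = (5/11)*26 = 130/11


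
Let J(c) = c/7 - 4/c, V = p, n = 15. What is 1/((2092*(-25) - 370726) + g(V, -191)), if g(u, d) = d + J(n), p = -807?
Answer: -105/44437588 ≈ -2.3629e-6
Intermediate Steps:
V = -807
J(c) = -4/c + c/7 (J(c) = c*(⅐) - 4/c = c/7 - 4/c = -4/c + c/7)
g(u, d) = 197/105 + d (g(u, d) = d + (-4/15 + (⅐)*15) = d + (-4*1/15 + 15/7) = d + (-4/15 + 15/7) = d + 197/105 = 197/105 + d)
1/((2092*(-25) - 370726) + g(V, -191)) = 1/((2092*(-25) - 370726) + (197/105 - 191)) = 1/((-52300 - 370726) - 19858/105) = 1/(-423026 - 19858/105) = 1/(-44437588/105) = -105/44437588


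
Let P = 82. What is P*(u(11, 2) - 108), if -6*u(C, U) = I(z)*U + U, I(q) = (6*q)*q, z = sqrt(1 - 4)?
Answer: -25174/3 ≈ -8391.3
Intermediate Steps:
z = I*sqrt(3) (z = sqrt(-3) = I*sqrt(3) ≈ 1.732*I)
I(q) = 6*q**2
u(C, U) = 17*U/6 (u(C, U) = -((6*(I*sqrt(3))**2)*U + U)/6 = -((6*(-3))*U + U)/6 = -(-18*U + U)/6 = -(-17)*U/6 = 17*U/6)
P*(u(11, 2) - 108) = 82*((17/6)*2 - 108) = 82*(17/3 - 108) = 82*(-307/3) = -25174/3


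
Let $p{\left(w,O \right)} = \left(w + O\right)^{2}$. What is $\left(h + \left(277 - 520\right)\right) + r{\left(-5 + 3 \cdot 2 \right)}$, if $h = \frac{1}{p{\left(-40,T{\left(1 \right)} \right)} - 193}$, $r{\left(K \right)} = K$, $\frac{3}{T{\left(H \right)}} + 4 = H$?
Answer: $- \frac{360095}{1488} \approx -242.0$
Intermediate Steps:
$T{\left(H \right)} = \frac{3}{-4 + H}$
$p{\left(w,O \right)} = \left(O + w\right)^{2}$
$h = \frac{1}{1488}$ ($h = \frac{1}{\left(\frac{3}{-4 + 1} - 40\right)^{2} - 193} = \frac{1}{\left(\frac{3}{-3} - 40\right)^{2} - 193} = \frac{1}{\left(3 \left(- \frac{1}{3}\right) - 40\right)^{2} - 193} = \frac{1}{\left(-1 - 40\right)^{2} - 193} = \frac{1}{\left(-41\right)^{2} - 193} = \frac{1}{1681 - 193} = \frac{1}{1488} \approx 0.00067204$)
$\left(h + \left(277 - 520\right)\right) + r{\left(-5 + 3 \cdot 2 \right)} = \left(\frac{1}{1488} + \left(277 - 520\right)\right) + \left(-5 + 3 \cdot 2\right) = \left(\frac{1}{1488} - 243\right) + \left(-5 + 6\right) = - \frac{361583}{1488} + 1 = - \frac{360095}{1488}$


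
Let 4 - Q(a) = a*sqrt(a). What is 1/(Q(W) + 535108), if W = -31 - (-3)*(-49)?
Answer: 66889/35793811537 - 89*I*sqrt(178)/143175246148 ≈ 1.8687e-6 - 8.2934e-9*I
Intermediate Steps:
W = -178 (W = -31 - 1*147 = -31 - 147 = -178)
Q(a) = 4 - a**(3/2) (Q(a) = 4 - a*sqrt(a) = 4 - a**(3/2))
1/(Q(W) + 535108) = 1/((4 - (-178)**(3/2)) + 535108) = 1/((4 - (-178)*I*sqrt(178)) + 535108) = 1/((4 + 178*I*sqrt(178)) + 535108) = 1/(535112 + 178*I*sqrt(178))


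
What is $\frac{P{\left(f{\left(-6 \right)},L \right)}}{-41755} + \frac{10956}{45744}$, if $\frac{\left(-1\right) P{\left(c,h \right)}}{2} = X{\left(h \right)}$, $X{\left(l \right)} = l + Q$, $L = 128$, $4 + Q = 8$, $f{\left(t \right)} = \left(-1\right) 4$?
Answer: $\frac{39128683}{159170060} \approx 0.24583$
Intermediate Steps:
$f{\left(t \right)} = -4$
$Q = 4$ ($Q = -4 + 8 = 4$)
$X{\left(l \right)} = 4 + l$ ($X{\left(l \right)} = l + 4 = 4 + l$)
$P{\left(c,h \right)} = -8 - 2 h$ ($P{\left(c,h \right)} = - 2 \left(4 + h\right) = -8 - 2 h$)
$\frac{P{\left(f{\left(-6 \right)},L \right)}}{-41755} + \frac{10956}{45744} = \frac{-8 - 256}{-41755} + \frac{10956}{45744} = \left(-8 - 256\right) \left(- \frac{1}{41755}\right) + 10956 \cdot \frac{1}{45744} = \left(-264\right) \left(- \frac{1}{41755}\right) + \frac{913}{3812} = \frac{264}{41755} + \frac{913}{3812} = \frac{39128683}{159170060}$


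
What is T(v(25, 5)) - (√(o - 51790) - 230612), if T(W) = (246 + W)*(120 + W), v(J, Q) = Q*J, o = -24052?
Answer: 321507 - I*√75842 ≈ 3.2151e+5 - 275.39*I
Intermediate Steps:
v(J, Q) = J*Q
T(W) = (120 + W)*(246 + W)
T(v(25, 5)) - (√(o - 51790) - 230612) = (29520 + (25*5)² + 366*(25*5)) - (√(-24052 - 51790) - 230612) = (29520 + 125² + 366*125) - (√(-75842) - 230612) = (29520 + 15625 + 45750) - (I*√75842 - 230612) = 90895 - (-230612 + I*√75842) = 90895 + (230612 - I*√75842) = 321507 - I*√75842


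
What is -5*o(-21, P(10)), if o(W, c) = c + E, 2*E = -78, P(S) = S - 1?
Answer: 150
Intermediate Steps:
P(S) = -1 + S
E = -39 (E = (½)*(-78) = -39)
o(W, c) = -39 + c (o(W, c) = c - 39 = -39 + c)
-5*o(-21, P(10)) = -5*(-39 + (-1 + 10)) = -5*(-39 + 9) = -5*(-30) = 150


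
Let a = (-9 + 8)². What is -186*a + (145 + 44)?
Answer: 3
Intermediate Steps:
a = 1 (a = (-1)² = 1)
-186*a + (145 + 44) = -186*1 + (145 + 44) = -186 + 189 = 3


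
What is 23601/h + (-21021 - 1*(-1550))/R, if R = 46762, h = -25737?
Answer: -534918363/401171198 ≈ -1.3334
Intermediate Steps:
23601/h + (-21021 - 1*(-1550))/R = 23601/(-25737) + (-21021 - 1*(-1550))/46762 = 23601*(-1/25737) + (-21021 + 1550)*(1/46762) = -7867/8579 - 19471*1/46762 = -7867/8579 - 19471/46762 = -534918363/401171198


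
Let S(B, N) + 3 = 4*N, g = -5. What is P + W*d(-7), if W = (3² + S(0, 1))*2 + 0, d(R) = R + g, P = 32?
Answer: -208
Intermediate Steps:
d(R) = -5 + R (d(R) = R - 5 = -5 + R)
S(B, N) = -3 + 4*N
W = 20 (W = (3² + (-3 + 4*1))*2 + 0 = (9 + (-3 + 4))*2 + 0 = (9 + 1)*2 + 0 = 10*2 + 0 = 20 + 0 = 20)
P + W*d(-7) = 32 + 20*(-5 - 7) = 32 + 20*(-12) = 32 - 240 = -208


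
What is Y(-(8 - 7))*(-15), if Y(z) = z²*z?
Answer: 15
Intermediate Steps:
Y(z) = z³
Y(-(8 - 7))*(-15) = (-(8 - 7))³*(-15) = (-1*1)³*(-15) = (-1)³*(-15) = -1*(-15) = 15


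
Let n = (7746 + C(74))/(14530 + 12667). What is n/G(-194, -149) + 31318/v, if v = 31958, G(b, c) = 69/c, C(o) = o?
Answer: 468137329/1303742589 ≈ 0.35907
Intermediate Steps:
n = 7820/27197 (n = (7746 + 74)/(14530 + 12667) = 7820/27197 ≈ 0.28753)
n/G(-194, -149) + 31318/v = 7820/(27197*((69/(-149)))) + 31318/31958 = 7820/(27197*((69*(-1/149)))) + 31318*(1/31958) = 7820/(27197*(-69/149)) + 15659/15979 = (7820/27197)*(-149/69) + 15659/15979 = -50660/81591 + 15659/15979 = 468137329/1303742589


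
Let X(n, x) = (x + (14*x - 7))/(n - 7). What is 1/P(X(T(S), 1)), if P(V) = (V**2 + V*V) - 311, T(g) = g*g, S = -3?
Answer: -1/279 ≈ -0.0035842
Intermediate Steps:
T(g) = g**2
X(n, x) = (-7 + 15*x)/(-7 + n) (X(n, x) = (x + (-7 + 14*x))/(-7 + n) = (-7 + 15*x)/(-7 + n))
P(V) = -311 + 2*V**2 (P(V) = (V**2 + V**2) - 311 = 2*V**2 - 311 = -311 + 2*V**2)
1/P(X(T(S), 1)) = 1/(-311 + 2*((-7 + 15*1)/(-7 + (-3)**2))**2) = 1/(-311 + 2*((-7 + 15)/(-7 + 9))**2) = 1/(-311 + 2*(8/2)**2) = 1/(-311 + 2*((1/2)*8)**2) = 1/(-311 + 2*4**2) = 1/(-311 + 2*16) = 1/(-311 + 32) = 1/(-279) = -1/279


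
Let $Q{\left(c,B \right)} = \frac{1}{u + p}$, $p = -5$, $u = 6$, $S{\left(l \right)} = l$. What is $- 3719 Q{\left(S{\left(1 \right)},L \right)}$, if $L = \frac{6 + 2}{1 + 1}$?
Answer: $-3719$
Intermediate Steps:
$L = 4$ ($L = \frac{8}{2} = 8 \cdot \frac{1}{2} = 4$)
$Q{\left(c,B \right)} = 1$ ($Q{\left(c,B \right)} = \frac{1}{6 - 5} = 1^{-1} = 1$)
$- 3719 Q{\left(S{\left(1 \right)},L \right)} = \left(-3719\right) 1 = -3719$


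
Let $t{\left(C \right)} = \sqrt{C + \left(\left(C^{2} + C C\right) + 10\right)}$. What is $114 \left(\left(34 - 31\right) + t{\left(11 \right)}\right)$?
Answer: $342 + 114 \sqrt{263} \approx 2190.8$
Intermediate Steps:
$t{\left(C \right)} = \sqrt{10 + C + 2 C^{2}}$ ($t{\left(C \right)} = \sqrt{C + \left(\left(C^{2} + C^{2}\right) + 10\right)} = \sqrt{C + \left(2 C^{2} + 10\right)} = \sqrt{C + \left(10 + 2 C^{2}\right)} = \sqrt{10 + C + 2 C^{2}}$)
$114 \left(\left(34 - 31\right) + t{\left(11 \right)}\right) = 114 \left(\left(34 - 31\right) + \sqrt{10 + 11 + 2 \cdot 11^{2}}\right) = 114 \left(3 + \sqrt{10 + 11 + 2 \cdot 121}\right) = 114 \left(3 + \sqrt{10 + 11 + 242}\right) = 114 \left(3 + \sqrt{263}\right) = 342 + 114 \sqrt{263}$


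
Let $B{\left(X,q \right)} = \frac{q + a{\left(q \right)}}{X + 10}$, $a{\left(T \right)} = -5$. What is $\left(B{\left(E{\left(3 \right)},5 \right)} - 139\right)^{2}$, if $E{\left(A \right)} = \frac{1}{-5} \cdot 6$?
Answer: $19321$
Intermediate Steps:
$E{\left(A \right)} = - \frac{6}{5}$ ($E{\left(A \right)} = \left(- \frac{1}{5}\right) 6 = - \frac{6}{5}$)
$B{\left(X,q \right)} = \frac{-5 + q}{10 + X}$ ($B{\left(X,q \right)} = \frac{q - 5}{X + 10} = \frac{-5 + q}{10 + X}$)
$\left(B{\left(E{\left(3 \right)},5 \right)} - 139\right)^{2} = \left(\frac{-5 + 5}{10 - \frac{6}{5}} - 139\right)^{2} = \left(\frac{1}{\frac{44}{5}} \cdot 0 - 139\right)^{2} = \left(\frac{5}{44} \cdot 0 - 139\right)^{2} = \left(0 - 139\right)^{2} = \left(-139\right)^{2} = 19321$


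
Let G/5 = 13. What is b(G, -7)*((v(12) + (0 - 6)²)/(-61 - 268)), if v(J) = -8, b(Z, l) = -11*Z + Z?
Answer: 2600/47 ≈ 55.319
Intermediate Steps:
G = 65 (G = 5*13 = 65)
b(Z, l) = -10*Z
b(G, -7)*((v(12) + (0 - 6)²)/(-61 - 268)) = (-10*65)*((-8 + (0 - 6)²)/(-61 - 268)) = -650*(-8 + (-6)²)/(-329) = -650*(-8 + 36)*(-1)/329 = -18200*(-1)/329 = -650*(-4/47) = 2600/47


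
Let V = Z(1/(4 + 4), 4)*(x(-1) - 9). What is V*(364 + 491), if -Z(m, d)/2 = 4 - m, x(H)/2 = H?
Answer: 291555/4 ≈ 72889.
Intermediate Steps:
x(H) = 2*H
Z(m, d) = -8 + 2*m (Z(m, d) = -2*(4 - m) = -8 + 2*m)
V = 341/4 (V = (-8 + 2/(4 + 4))*(2*(-1) - 9) = (-8 + 2/8)*(-2 - 9) = (-8 + 2*(1/8))*(-11) = (-8 + 1/4)*(-11) = -31/4*(-11) = 341/4 ≈ 85.250)
V*(364 + 491) = 341*(364 + 491)/4 = (341/4)*855 = 291555/4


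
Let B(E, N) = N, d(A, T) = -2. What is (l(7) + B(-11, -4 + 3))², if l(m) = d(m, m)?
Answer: 9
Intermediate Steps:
l(m) = -2
(l(7) + B(-11, -4 + 3))² = (-2 + (-4 + 3))² = (-2 - 1)² = (-3)² = 9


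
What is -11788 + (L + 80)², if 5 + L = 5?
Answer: -5388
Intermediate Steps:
L = 0 (L = -5 + 5 = 0)
-11788 + (L + 80)² = -11788 + (0 + 80)² = -11788 + 80² = -11788 + 6400 = -5388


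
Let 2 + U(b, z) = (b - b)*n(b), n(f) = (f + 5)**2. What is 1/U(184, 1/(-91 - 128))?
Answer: -1/2 ≈ -0.50000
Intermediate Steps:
n(f) = (5 + f)**2
U(b, z) = -2 (U(b, z) = -2 + (b - b)*(5 + b)**2 = -2 + 0*(5 + b)**2 = -2 + 0 = -2)
1/U(184, 1/(-91 - 128)) = 1/(-2) = -1/2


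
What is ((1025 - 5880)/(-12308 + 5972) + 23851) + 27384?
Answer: 324629815/6336 ≈ 51236.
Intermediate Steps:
((1025 - 5880)/(-12308 + 5972) + 23851) + 27384 = (-4855/(-6336) + 23851) + 27384 = (-4855*(-1/6336) + 23851) + 27384 = (4855/6336 + 23851) + 27384 = 151124791/6336 + 27384 = 324629815/6336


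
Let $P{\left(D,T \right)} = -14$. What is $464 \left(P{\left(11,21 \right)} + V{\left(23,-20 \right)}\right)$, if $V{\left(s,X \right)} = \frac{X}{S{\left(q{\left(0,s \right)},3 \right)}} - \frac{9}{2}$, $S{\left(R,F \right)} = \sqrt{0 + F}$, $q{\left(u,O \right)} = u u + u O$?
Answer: $-8584 - \frac{9280 \sqrt{3}}{3} \approx -13942.0$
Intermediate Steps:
$q{\left(u,O \right)} = u^{2} + O u$
$S{\left(R,F \right)} = \sqrt{F}$
$V{\left(s,X \right)} = - \frac{9}{2} + \frac{X \sqrt{3}}{3}$ ($V{\left(s,X \right)} = \frac{X}{\sqrt{3}} - \frac{9}{2} = X \frac{\sqrt{3}}{3} - \frac{9}{2} = \frac{X \sqrt{3}}{3} - \frac{9}{2} = - \frac{9}{2} + \frac{X \sqrt{3}}{3}$)
$464 \left(P{\left(11,21 \right)} + V{\left(23,-20 \right)}\right) = 464 \left(-14 + \left(- \frac{9}{2} + \frac{1}{3} \left(-20\right) \sqrt{3}\right)\right) = 464 \left(-14 - \left(\frac{9}{2} + \frac{20 \sqrt{3}}{3}\right)\right) = 464 \left(- \frac{37}{2} - \frac{20 \sqrt{3}}{3}\right) = -8584 - \frac{9280 \sqrt{3}}{3}$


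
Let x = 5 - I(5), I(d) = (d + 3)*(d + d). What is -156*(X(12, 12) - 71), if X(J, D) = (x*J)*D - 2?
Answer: 1696188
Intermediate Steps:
I(d) = 2*d*(3 + d) (I(d) = (3 + d)*(2*d) = 2*d*(3 + d))
x = -75 (x = 5 - 2*5*(3 + 5) = 5 - 2*5*8 = 5 - 1*80 = 5 - 80 = -75)
X(J, D) = -2 - 75*D*J (X(J, D) = (-75*J)*D - 2 = -75*D*J - 2 = -2 - 75*D*J)
-156*(X(12, 12) - 71) = -156*((-2 - 75*12*12) - 71) = -156*((-2 - 10800) - 71) = -156*(-10802 - 71) = -156*(-10873) = 1696188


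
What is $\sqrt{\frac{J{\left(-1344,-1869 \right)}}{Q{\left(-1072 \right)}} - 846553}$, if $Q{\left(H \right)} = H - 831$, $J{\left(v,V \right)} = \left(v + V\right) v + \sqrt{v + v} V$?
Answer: $\frac{\sqrt{-3073932324793 + 28453656 i \sqrt{42}}}{1903} \approx 0.027634 + 921.32 i$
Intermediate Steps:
$J{\left(v,V \right)} = v \left(V + v\right) + V \sqrt{2} \sqrt{v}$ ($J{\left(v,V \right)} = \left(V + v\right) v + \sqrt{2 v} V = v \left(V + v\right) + \sqrt{2} \sqrt{v} V = v \left(V + v\right) + V \sqrt{2} \sqrt{v}$)
$Q{\left(H \right)} = -831 + H$ ($Q{\left(H \right)} = H - 831 = -831 + H$)
$\sqrt{\frac{J{\left(-1344,-1869 \right)}}{Q{\left(-1072 \right)}} - 846553} = \sqrt{\frac{\left(-1344\right)^{2} - -2511936 - 1869 \sqrt{2} \sqrt{-1344}}{-831 - 1072} - 846553} = \sqrt{\frac{1806336 + 2511936 - 1869 \sqrt{2} \cdot 8 i \sqrt{21}}{-1903} - 846553} = \sqrt{\left(1806336 + 2511936 - 14952 i \sqrt{42}\right) \left(- \frac{1}{1903}\right) - 846553} = \sqrt{\left(4318272 - 14952 i \sqrt{42}\right) \left(- \frac{1}{1903}\right) - 846553} = \sqrt{\left(- \frac{4318272}{1903} + \frac{14952 i \sqrt{42}}{1903}\right) - 846553} = \sqrt{- \frac{1615308631}{1903} + \frac{14952 i \sqrt{42}}{1903}}$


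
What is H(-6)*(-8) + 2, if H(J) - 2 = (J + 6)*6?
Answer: -14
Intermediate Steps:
H(J) = 38 + 6*J (H(J) = 2 + (J + 6)*6 = 2 + (6 + J)*6 = 2 + (36 + 6*J) = 38 + 6*J)
H(-6)*(-8) + 2 = (38 + 6*(-6))*(-8) + 2 = (38 - 36)*(-8) + 2 = 2*(-8) + 2 = -16 + 2 = -14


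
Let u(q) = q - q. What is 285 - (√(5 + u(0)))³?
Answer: 285 - 5*√5 ≈ 273.82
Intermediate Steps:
u(q) = 0
285 - (√(5 + u(0)))³ = 285 - (√(5 + 0))³ = 285 - (√5)³ = 285 - 5*√5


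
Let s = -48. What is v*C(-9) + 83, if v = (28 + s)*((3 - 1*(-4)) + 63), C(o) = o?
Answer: 12683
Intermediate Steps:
v = -1400 (v = (28 - 48)*((3 - 1*(-4)) + 63) = -20*((3 + 4) + 63) = -20*(7 + 63) = -20*70 = -1400)
v*C(-9) + 83 = -1400*(-9) + 83 = 12600 + 83 = 12683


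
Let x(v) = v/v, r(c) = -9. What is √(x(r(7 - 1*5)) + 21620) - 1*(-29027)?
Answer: 29027 + √21621 ≈ 29174.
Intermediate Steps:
x(v) = 1
√(x(r(7 - 1*5)) + 21620) - 1*(-29027) = √(1 + 21620) - 1*(-29027) = √21621 + 29027 = 29027 + √21621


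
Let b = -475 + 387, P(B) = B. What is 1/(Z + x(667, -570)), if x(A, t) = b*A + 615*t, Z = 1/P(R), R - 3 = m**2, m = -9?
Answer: -84/34376663 ≈ -2.4435e-6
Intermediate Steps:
R = 84 (R = 3 + (-9)**2 = 3 + 81 = 84)
b = -88
Z = 1/84 ≈ 0.011905
x(A, t) = -88*A + 615*t
1/(Z + x(667, -570)) = 1/(1/84 + (-88*667 + 615*(-570))) = 1/(1/84 + (-58696 - 350550)) = 1/(1/84 - 409246) = 1/(-34376663/84) = -84/34376663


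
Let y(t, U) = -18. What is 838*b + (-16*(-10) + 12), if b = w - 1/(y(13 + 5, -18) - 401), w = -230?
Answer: -192566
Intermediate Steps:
b = -96369/419 (b = -230 - 1/(-18 - 401) = -230 - 1/(-419) = -230 - 1*(-1/419) = -230 + 1/419 = -96369/419 ≈ -230.00)
838*b + (-16*(-10) + 12) = 838*(-96369/419) + (-16*(-10) + 12) = -192738 + (160 + 12) = -192738 + 172 = -192566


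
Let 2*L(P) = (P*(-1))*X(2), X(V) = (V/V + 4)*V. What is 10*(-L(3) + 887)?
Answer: 9020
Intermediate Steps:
X(V) = 5*V (X(V) = (1 + 4)*V = 5*V)
L(P) = -5*P (L(P) = ((P*(-1))*(5*2))/2 = (-P*10)/2 = (-10*P)/2 = -5*P)
10*(-L(3) + 887) = 10*(-(-5)*3 + 887) = 10*(-1*(-15) + 887) = 10*(15 + 887) = 10*902 = 9020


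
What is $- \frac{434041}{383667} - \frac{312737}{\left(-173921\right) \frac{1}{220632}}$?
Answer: $\frac{26472866858213167}{66727748307} \approx 3.9673 \cdot 10^{5}$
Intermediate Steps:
$- \frac{434041}{383667} - \frac{312737}{\left(-173921\right) \frac{1}{220632}} = \left(-434041\right) \frac{1}{383667} - \frac{312737}{\left(-173921\right) \frac{1}{220632}} = - \frac{434041}{383667} - \frac{312737}{- \frac{173921}{220632}} = - \frac{434041}{383667} - - \frac{68999789784}{173921} = - \frac{434041}{383667} + \frac{68999789784}{173921} = \frac{26472866858213167}{66727748307}$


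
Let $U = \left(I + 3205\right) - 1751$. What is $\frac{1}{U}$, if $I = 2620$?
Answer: $\frac{1}{4074} \approx 0.00024546$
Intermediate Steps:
$U = 4074$ ($U = \left(2620 + 3205\right) - 1751 = 5825 - 1751 = 4074$)
$\frac{1}{U} = \frac{1}{4074}$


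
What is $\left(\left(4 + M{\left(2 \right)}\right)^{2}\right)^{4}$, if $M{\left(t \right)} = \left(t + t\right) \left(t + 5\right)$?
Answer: $1099511627776$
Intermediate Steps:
$M{\left(t \right)} = 2 t \left(5 + t\right)$
$\left(\left(4 + M{\left(2 \right)}\right)^{2}\right)^{4} = \left(\left(4 + 2 \cdot 2 \left(5 + 2\right)\right)^{2}\right)^{4} = \left(\left(4 + 2 \cdot 2 \cdot 7\right)^{2}\right)^{4} = \left(\left(4 + 28\right)^{2}\right)^{4} = \left(32^{2}\right)^{4} = 1024^{4} = 1099511627776$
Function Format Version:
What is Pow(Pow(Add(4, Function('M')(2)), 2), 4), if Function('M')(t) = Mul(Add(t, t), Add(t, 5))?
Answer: 1099511627776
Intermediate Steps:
Function('M')(t) = Mul(2, t, Add(5, t)) (Function('M')(t) = Mul(Mul(2, t), Add(5, t)) = Mul(2, t, Add(5, t)))
Pow(Pow(Add(4, Function('M')(2)), 2), 4) = Pow(Pow(Add(4, Mul(2, 2, Add(5, 2))), 2), 4) = Pow(Pow(Add(4, Mul(2, 2, 7)), 2), 4) = Pow(Pow(Add(4, 28), 2), 4) = Pow(Pow(32, 2), 4) = Pow(1024, 4) = 1099511627776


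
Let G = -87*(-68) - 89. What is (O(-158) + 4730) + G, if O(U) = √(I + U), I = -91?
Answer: 10557 + I*√249 ≈ 10557.0 + 15.78*I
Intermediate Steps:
G = 5827 (G = 5916 - 89 = 5827)
O(U) = √(-91 + U)
(O(-158) + 4730) + G = (√(-91 - 158) + 4730) + 5827 = (√(-249) + 4730) + 5827 = (I*√249 + 4730) + 5827 = (4730 + I*√249) + 5827 = 10557 + I*√249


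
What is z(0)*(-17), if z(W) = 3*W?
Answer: 0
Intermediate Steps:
z(0)*(-17) = (3*0)*(-17) = 0*(-17) = 0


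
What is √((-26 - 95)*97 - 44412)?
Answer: I*√56149 ≈ 236.96*I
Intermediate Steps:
√((-26 - 95)*97 - 44412) = √(-121*97 - 44412) = √(-11737 - 44412) = √(-56149) = I*√56149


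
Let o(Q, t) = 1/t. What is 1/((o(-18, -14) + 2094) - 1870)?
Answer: 14/3135 ≈ 0.0044657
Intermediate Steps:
1/((o(-18, -14) + 2094) - 1870) = 1/((1/(-14) + 2094) - 1870) = 1/((-1/14 + 2094) - 1870) = 1/(29315/14 - 1870) = 1/(3135/14) = 14/3135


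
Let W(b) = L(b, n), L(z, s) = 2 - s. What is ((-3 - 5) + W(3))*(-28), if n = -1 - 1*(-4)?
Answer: 252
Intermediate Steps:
n = 3 (n = -1 + 4 = 3)
W(b) = -1 (W(b) = 2 - 1*3 = 2 - 3 = -1)
((-3 - 5) + W(3))*(-28) = ((-3 - 5) - 1)*(-28) = (-8 - 1)*(-28) = -9*(-28) = 252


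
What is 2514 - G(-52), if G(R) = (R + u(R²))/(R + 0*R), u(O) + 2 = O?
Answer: 66689/26 ≈ 2565.0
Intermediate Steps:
u(O) = -2 + O
G(R) = (-2 + R + R²)/R (G(R) = (R + (-2 + R²))/(R + 0*R) = (-2 + R + R²)/(R + 0) = (-2 + R + R²)/R)
2514 - G(-52) = 2514 - (1 - 52 - 2/(-52)) = 2514 - (1 - 52 - 2*(-1/52)) = 2514 - (1 - 52 + 1/26) = 2514 - 1*(-1325/26) = 2514 + 1325/26 = 66689/26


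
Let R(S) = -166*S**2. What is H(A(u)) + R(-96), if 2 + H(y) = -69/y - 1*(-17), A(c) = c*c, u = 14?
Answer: -299848905/196 ≈ -1.5298e+6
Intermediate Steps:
A(c) = c**2
H(y) = 15 - 69/y (H(y) = -2 + (-69/y - 1*(-17)) = -2 + (-69/y + 17) = -2 + (17 - 69/y) = 15 - 69/y)
H(A(u)) + R(-96) = (15 - 69/(14**2)) - 166*(-96)**2 = (15 - 69/196) - 166*9216 = (15 - 69*1/196) - 1529856 = (15 - 69/196) - 1529856 = 2871/196 - 1529856 = -299848905/196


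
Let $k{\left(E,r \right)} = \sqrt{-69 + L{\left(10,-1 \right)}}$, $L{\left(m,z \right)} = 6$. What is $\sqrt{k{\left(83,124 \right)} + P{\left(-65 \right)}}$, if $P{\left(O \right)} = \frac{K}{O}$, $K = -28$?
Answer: $\frac{\sqrt{1820 + 12675 i \sqrt{7}}}{65} \approx 2.0469 + 1.9388 i$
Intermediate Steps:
$k{\left(E,r \right)} = 3 i \sqrt{7}$ ($k{\left(E,r \right)} = \sqrt{-69 + 6} = \sqrt{-63} = 3 i \sqrt{7}$)
$P{\left(O \right)} = - \frac{28}{O}$
$\sqrt{k{\left(83,124 \right)} + P{\left(-65 \right)}} = \sqrt{3 i \sqrt{7} - \frac{28}{-65}} = \sqrt{3 i \sqrt{7} - - \frac{28}{65}} = \sqrt{3 i \sqrt{7} + \frac{28}{65}} = \sqrt{\frac{28}{65} + 3 i \sqrt{7}}$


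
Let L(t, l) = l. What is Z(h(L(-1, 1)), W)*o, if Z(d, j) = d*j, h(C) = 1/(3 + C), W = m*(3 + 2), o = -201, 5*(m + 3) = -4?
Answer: 3819/4 ≈ 954.75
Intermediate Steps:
m = -19/5 (m = -3 + (⅕)*(-4) = -3 - ⅘ = -19/5 ≈ -3.8000)
W = -19 (W = -19*(3 + 2)/5 = -19/5*5 = -19)
Z(h(L(-1, 1)), W)*o = (-19/(3 + 1))*(-201) = (-19/4)*(-201) = ((¼)*(-19))*(-201) = -19/4*(-201) = 3819/4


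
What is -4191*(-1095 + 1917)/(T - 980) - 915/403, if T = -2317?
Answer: 461773017/442897 ≈ 1042.6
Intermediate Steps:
-4191*(-1095 + 1917)/(T - 980) - 915/403 = -4191*(-1095 + 1917)/(-2317 - 980) - 915/403 = -4191/((-3297/822)) - 915*1/403 = -4191/((-3297*1/822)) - 915/403 = -4191/(-1099/274) - 915/403 = -4191*(-274/1099) - 915/403 = 1148334/1099 - 915/403 = 461773017/442897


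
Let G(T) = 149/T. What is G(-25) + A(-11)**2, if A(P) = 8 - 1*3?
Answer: 476/25 ≈ 19.040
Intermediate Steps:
A(P) = 5 (A(P) = 8 - 3 = 5)
G(-25) + A(-11)**2 = 149/(-25) + 5**2 = 149*(-1/25) + 25 = -149/25 + 25 = 476/25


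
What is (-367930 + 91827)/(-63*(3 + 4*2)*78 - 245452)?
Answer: 276103/299506 ≈ 0.92186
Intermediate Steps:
(-367930 + 91827)/(-63*(3 + 4*2)*78 - 245452) = -276103/(-63*(3 + 8)*78 - 245452) = -276103/(-63*11*78 - 245452) = -276103/(-693*78 - 245452) = -276103/(-54054 - 245452) = -276103/(-299506) = -276103*(-1/299506) = 276103/299506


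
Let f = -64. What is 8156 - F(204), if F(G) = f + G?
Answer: 8016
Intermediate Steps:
F(G) = -64 + G
8156 - F(204) = 8156 - (-64 + 204) = 8156 - 1*140 = 8156 - 140 = 8016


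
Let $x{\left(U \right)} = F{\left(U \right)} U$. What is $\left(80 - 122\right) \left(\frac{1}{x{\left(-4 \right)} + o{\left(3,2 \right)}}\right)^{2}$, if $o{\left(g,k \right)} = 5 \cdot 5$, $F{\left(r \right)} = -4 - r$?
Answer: $- \frac{42}{625} \approx -0.0672$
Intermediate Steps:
$x{\left(U \right)} = U \left(-4 - U\right)$ ($x{\left(U \right)} = \left(-4 - U\right) U = U \left(-4 - U\right)$)
$o{\left(g,k \right)} = 25$
$\left(80 - 122\right) \left(\frac{1}{x{\left(-4 \right)} + o{\left(3,2 \right)}}\right)^{2} = \left(80 - 122\right) \left(\frac{1}{\left(-1\right) \left(-4\right) \left(4 - 4\right) + 25}\right)^{2} = \left(80 - 122\right) \left(\frac{1}{\left(-1\right) \left(-4\right) 0 + 25}\right)^{2} = \left(80 - 122\right) \left(\frac{1}{0 + 25}\right)^{2} = - 42 \left(\frac{1}{25}\right)^{2} = - \frac{42}{625}$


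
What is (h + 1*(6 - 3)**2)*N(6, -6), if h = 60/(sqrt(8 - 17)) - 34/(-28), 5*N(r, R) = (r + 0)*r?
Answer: 2574/35 - 144*I ≈ 73.543 - 144.0*I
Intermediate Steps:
N(r, R) = r**2/5 (N(r, R) = ((r + 0)*r)/5 = (r*r)/5 = r**2/5)
h = 17/14 - 20*I (h = 60/(sqrt(-9)) - 34*(-1/28) = 60/((3*I)) + 17/14 = 60*(-I/3) + 17/14 = -20*I + 17/14 = 17/14 - 20*I ≈ 1.2143 - 20.0*I)
(h + 1*(6 - 3)**2)*N(6, -6) = ((17/14 - 20*I) + 1*(6 - 3)**2)*((1/5)*6**2) = ((17/14 - 20*I) + 1*3**2)*((1/5)*36) = ((17/14 - 20*I) + 1*9)*(36/5) = ((17/14 - 20*I) + 9)*(36/5) = (143/14 - 20*I)*(36/5) = 2574/35 - 144*I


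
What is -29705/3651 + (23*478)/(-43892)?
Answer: -671975477/80124846 ≈ -8.3866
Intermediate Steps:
-29705/3651 + (23*478)/(-43892) = -29705*1/3651 + 10994*(-1/43892) = -29705/3651 - 5497/21946 = -671975477/80124846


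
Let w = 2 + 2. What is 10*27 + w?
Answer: 274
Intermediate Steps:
w = 4
10*27 + w = 10*27 + 4 = 270 + 4 = 274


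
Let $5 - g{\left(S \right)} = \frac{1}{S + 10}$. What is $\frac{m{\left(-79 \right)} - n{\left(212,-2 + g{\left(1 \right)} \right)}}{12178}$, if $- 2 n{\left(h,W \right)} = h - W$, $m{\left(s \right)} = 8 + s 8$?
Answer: $- \frac{2857}{66979} \approx -0.042655$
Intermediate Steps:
$g{\left(S \right)} = 5 - \frac{1}{10 + S}$ ($g{\left(S \right)} = 5 - \frac{1}{S + 10} = 5 - \frac{1}{10 + S}$)
$m{\left(s \right)} = 8 + 8 s$
$n{\left(h,W \right)} = \frac{W}{2} - \frac{h}{2}$ ($n{\left(h,W \right)} = - \frac{h - W}{2} = \frac{W}{2} - \frac{h}{2}$)
$\frac{m{\left(-79 \right)} - n{\left(212,-2 + g{\left(1 \right)} \right)}}{12178} = \frac{\left(8 + 8 \left(-79\right)\right) - \left(\frac{-2 + \frac{49 + 5 \cdot 1}{10 + 1}}{2} - 106\right)}{12178} = \left(\left(8 - 632\right) - \left(\frac{-2 + \frac{49 + 5}{11}}{2} - 106\right)\right) \frac{1}{12178} = \left(-624 - \left(\frac{-2 + \frac{1}{11} \cdot 54}{2} - 106\right)\right) \frac{1}{12178} = \left(-624 - \left(\frac{-2 + \frac{54}{11}}{2} - 106\right)\right) \frac{1}{12178} = \left(-624 - \left(\frac{1}{2} \cdot \frac{32}{11} - 106\right)\right) \frac{1}{12178} = \left(-624 - \left(\frac{16}{11} - 106\right)\right) \frac{1}{12178} = \left(-624 - - \frac{1150}{11}\right) \frac{1}{12178} = \left(-624 + \frac{1150}{11}\right) \frac{1}{12178} = \left(- \frac{5714}{11}\right) \frac{1}{12178} = - \frac{2857}{66979}$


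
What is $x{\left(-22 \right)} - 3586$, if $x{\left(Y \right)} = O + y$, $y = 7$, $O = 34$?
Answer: $-3545$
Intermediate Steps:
$x{\left(Y \right)} = 41$ ($x{\left(Y \right)} = 34 + 7 = 41$)
$x{\left(-22 \right)} - 3586 = 41 - 3586 = -3545$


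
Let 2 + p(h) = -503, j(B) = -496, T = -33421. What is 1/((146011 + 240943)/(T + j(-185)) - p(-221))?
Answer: 33917/16741131 ≈ 0.0020260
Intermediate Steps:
p(h) = -505 (p(h) = -2 - 503 = -505)
1/((146011 + 240943)/(T + j(-185)) - p(-221)) = 1/((146011 + 240943)/(-33421 - 496) - 1*(-505)) = 1/(386954/(-33917) + 505) = 1/(386954*(-1/33917) + 505) = 1/(-386954/33917 + 505) = 1/(16741131/33917) = 33917/16741131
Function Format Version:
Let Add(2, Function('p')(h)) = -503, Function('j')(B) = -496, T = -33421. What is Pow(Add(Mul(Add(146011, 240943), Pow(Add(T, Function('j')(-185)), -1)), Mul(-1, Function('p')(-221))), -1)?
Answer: Rational(33917, 16741131) ≈ 0.0020260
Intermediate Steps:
Function('p')(h) = -505 (Function('p')(h) = Add(-2, -503) = -505)
Pow(Add(Mul(Add(146011, 240943), Pow(Add(T, Function('j')(-185)), -1)), Mul(-1, Function('p')(-221))), -1) = Pow(Add(Mul(Add(146011, 240943), Pow(Add(-33421, -496), -1)), Mul(-1, -505)), -1) = Pow(Add(Mul(386954, Pow(-33917, -1)), 505), -1) = Pow(Add(Mul(386954, Rational(-1, 33917)), 505), -1) = Pow(Add(Rational(-386954, 33917), 505), -1) = Pow(Rational(16741131, 33917), -1) = Rational(33917, 16741131)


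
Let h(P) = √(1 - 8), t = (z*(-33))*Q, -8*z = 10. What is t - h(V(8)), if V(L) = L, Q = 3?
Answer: 495/4 - I*√7 ≈ 123.75 - 2.6458*I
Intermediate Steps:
z = -5/4 (z = -⅛*10 = -5/4 ≈ -1.2500)
t = 495/4 (t = -5/4*(-33)*3 = (165/4)*3 = 495/4 ≈ 123.75)
h(P) = I*√7 (h(P) = √(-7) = I*√7)
t - h(V(8)) = 495/4 - I*√7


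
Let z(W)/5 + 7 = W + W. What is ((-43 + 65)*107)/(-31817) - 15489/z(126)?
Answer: -495697163/38975825 ≈ -12.718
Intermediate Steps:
z(W) = -35 + 10*W (z(W) = -35 + 5*(W + W) = -35 + 5*(2*W) = -35 + 10*W)
((-43 + 65)*107)/(-31817) - 15489/z(126) = ((-43 + 65)*107)/(-31817) - 15489/(-35 + 10*126) = (22*107)*(-1/31817) - 15489/(-35 + 1260) = 2354*(-1/31817) - 15489/1225 = -2354/31817 - 15489*1/1225 = -2354/31817 - 15489/1225 = -495697163/38975825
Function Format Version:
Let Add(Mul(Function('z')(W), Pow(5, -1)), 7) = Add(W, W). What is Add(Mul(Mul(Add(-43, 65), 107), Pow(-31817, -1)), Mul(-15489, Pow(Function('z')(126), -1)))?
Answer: Rational(-495697163, 38975825) ≈ -12.718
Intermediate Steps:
Function('z')(W) = Add(-35, Mul(10, W)) (Function('z')(W) = Add(-35, Mul(5, Add(W, W))) = Add(-35, Mul(5, Mul(2, W))) = Add(-35, Mul(10, W)))
Add(Mul(Mul(Add(-43, 65), 107), Pow(-31817, -1)), Mul(-15489, Pow(Function('z')(126), -1))) = Add(Mul(Mul(Add(-43, 65), 107), Pow(-31817, -1)), Mul(-15489, Pow(Add(-35, Mul(10, 126)), -1))) = Add(Mul(Mul(22, 107), Rational(-1, 31817)), Mul(-15489, Pow(Add(-35, 1260), -1))) = Add(Mul(2354, Rational(-1, 31817)), Mul(-15489, Pow(1225, -1))) = Add(Rational(-2354, 31817), Mul(-15489, Rational(1, 1225))) = Add(Rational(-2354, 31817), Rational(-15489, 1225)) = Rational(-495697163, 38975825)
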